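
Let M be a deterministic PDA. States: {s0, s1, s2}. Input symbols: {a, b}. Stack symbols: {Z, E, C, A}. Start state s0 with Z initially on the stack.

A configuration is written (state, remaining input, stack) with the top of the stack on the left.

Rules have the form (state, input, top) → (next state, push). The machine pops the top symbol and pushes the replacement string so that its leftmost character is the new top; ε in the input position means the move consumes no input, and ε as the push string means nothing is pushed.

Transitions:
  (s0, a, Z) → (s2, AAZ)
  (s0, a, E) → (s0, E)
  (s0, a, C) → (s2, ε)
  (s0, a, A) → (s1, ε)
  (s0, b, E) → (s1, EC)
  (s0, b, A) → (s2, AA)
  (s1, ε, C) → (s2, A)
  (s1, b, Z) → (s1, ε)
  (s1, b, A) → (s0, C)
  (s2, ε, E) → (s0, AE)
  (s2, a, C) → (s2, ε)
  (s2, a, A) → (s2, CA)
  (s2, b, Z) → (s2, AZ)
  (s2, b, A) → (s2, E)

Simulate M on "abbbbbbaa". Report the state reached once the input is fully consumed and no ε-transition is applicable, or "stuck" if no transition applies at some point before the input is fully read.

s2

(s0, abbbbbbaa, Z) ⊢ (s2, bbbbbbaa, AAZ) ⊢ (s2, bbbbbaa, EAZ) ⊢ (s0, bbbbbaa, AEAZ) ⊢ (s2, bbbbaa, AAEAZ) ⊢ (s2, bbbaa, EAEAZ) ⊢ (s0, bbbaa, AEAEAZ) ⊢ (s2, bbaa, AAEAEAZ) ⊢ (s2, baa, EAEAEAZ) ⊢ (s0, baa, AEAEAEAZ) ⊢ (s2, aa, AAEAEAEAZ) ⊢ (s2, a, CAAEAEAEAZ) ⊢ (s2, ε, AAEAEAEAZ)
All input consumed; M is in state s2.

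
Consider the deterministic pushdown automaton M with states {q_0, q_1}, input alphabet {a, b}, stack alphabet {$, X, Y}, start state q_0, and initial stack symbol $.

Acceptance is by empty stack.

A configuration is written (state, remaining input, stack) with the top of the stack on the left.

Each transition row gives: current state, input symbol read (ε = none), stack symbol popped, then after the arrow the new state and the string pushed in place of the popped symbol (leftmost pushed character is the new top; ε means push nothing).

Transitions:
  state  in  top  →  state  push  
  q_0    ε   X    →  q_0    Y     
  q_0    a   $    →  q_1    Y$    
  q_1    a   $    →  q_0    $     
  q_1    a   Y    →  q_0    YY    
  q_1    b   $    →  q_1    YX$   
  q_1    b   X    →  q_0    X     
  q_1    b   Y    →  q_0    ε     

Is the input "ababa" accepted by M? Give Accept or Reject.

Reject

(q_0, ababa, $)
  read a, top $: go to q_1, push Y$ → (q_1, baba, Y$)
  read b, top Y: go to q_0, push ε → (q_0, aba, $)
  read a, top $: go to q_1, push Y$ → (q_1, ba, Y$)
  read b, top Y: go to q_0, push ε → (q_0, a, $)
  read a, top $: go to q_1, push Y$ → (q_1, ε, Y$)
All input consumed; stack is Y$, not empty, and no further ε-move applies.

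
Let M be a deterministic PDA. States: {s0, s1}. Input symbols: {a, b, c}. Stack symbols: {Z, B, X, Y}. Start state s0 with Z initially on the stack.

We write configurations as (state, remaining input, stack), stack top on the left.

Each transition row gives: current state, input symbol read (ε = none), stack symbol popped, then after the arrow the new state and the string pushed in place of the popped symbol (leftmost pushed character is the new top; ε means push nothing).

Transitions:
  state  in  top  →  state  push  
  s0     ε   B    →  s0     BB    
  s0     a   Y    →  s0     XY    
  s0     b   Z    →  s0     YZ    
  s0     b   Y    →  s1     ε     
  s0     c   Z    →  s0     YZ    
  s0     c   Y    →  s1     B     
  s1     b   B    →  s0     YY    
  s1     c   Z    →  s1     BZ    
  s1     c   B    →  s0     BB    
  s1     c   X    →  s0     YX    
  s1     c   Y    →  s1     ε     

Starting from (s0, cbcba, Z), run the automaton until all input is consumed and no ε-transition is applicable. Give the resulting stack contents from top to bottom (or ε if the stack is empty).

(s0, cbcba, Z) ⊢ (s0, bcba, YZ) ⊢ (s1, cba, Z) ⊢ (s1, ba, BZ) ⊢ (s0, a, YYZ) ⊢ (s0, ε, XYYZ)
All input consumed in state s0 with stack XYYZ.

XYYZ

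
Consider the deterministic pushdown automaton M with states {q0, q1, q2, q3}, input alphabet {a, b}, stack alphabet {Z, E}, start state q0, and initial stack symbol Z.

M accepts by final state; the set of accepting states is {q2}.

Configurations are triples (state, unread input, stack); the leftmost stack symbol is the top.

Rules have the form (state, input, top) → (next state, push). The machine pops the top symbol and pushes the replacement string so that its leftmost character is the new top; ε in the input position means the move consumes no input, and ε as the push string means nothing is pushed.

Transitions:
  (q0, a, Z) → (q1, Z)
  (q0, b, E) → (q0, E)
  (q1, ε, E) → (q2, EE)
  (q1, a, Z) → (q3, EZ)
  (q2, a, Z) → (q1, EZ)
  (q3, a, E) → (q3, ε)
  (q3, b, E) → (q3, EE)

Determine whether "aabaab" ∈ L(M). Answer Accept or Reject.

Reject

(q0, aabaab, Z)
  read a, top Z: go to q1, push Z → (q1, abaab, Z)
  read a, top Z: go to q3, push EZ → (q3, baab, EZ)
  read b, top E: go to q3, push EE → (q3, aab, EEZ)
  read a, top E: go to q3, push ε → (q3, ab, EZ)
  read a, top E: go to q3, push ε → (q3, b, Z)
No transition applies at (q3, b, Z); input not fully consumed.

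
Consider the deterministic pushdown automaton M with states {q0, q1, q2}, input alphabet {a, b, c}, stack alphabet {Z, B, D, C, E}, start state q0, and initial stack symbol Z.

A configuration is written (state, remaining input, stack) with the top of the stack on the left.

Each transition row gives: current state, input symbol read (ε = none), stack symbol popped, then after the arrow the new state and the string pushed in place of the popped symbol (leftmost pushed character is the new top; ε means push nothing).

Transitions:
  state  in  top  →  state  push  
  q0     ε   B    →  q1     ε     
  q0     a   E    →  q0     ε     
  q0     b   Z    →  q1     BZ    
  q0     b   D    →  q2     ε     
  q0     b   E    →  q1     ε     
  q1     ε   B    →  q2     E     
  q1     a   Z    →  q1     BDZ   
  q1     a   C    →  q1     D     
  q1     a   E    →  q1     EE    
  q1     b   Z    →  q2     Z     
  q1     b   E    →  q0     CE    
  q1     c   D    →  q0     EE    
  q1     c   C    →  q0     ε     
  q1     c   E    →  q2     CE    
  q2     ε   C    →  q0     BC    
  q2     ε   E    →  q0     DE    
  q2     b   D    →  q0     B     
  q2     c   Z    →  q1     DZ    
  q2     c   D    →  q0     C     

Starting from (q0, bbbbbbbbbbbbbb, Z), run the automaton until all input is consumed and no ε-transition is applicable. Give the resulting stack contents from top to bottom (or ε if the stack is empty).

(q0, bbbbbbbbbbbbbb, Z) ⊢ (q1, bbbbbbbbbbbbb, BZ) ⊢ (q2, bbbbbbbbbbbbb, EZ) ⊢ (q0, bbbbbbbbbbbbb, DEZ) ⊢ (q2, bbbbbbbbbbbb, EZ) ⊢ (q0, bbbbbbbbbbbb, DEZ) ⊢ (q2, bbbbbbbbbbb, EZ) ⊢ (q0, bbbbbbbbbbb, DEZ) ⊢ (q2, bbbbbbbbbb, EZ) ⊢ (q0, bbbbbbbbbb, DEZ) ⊢ (q2, bbbbbbbbb, EZ) ⊢ (q0, bbbbbbbbb, DEZ) ⊢ (q2, bbbbbbbb, EZ) ⊢ (q0, bbbbbbbb, DEZ) ⊢ (q2, bbbbbbb, EZ) ⊢ (q0, bbbbbbb, DEZ) ⊢ (q2, bbbbbb, EZ) ⊢ (q0, bbbbbb, DEZ) ⊢ (q2, bbbbb, EZ) ⊢ (q0, bbbbb, DEZ) ⊢ (q2, bbbb, EZ) ⊢ (q0, bbbb, DEZ) ⊢ (q2, bbb, EZ) ⊢ (q0, bbb, DEZ) ⊢ (q2, bb, EZ) ⊢ (q0, bb, DEZ) ⊢ (q2, b, EZ) ⊢ (q0, b, DEZ) ⊢ (q2, ε, EZ) ⊢ (q0, ε, DEZ)
All input consumed in state q0 with stack DEZ.

DEZ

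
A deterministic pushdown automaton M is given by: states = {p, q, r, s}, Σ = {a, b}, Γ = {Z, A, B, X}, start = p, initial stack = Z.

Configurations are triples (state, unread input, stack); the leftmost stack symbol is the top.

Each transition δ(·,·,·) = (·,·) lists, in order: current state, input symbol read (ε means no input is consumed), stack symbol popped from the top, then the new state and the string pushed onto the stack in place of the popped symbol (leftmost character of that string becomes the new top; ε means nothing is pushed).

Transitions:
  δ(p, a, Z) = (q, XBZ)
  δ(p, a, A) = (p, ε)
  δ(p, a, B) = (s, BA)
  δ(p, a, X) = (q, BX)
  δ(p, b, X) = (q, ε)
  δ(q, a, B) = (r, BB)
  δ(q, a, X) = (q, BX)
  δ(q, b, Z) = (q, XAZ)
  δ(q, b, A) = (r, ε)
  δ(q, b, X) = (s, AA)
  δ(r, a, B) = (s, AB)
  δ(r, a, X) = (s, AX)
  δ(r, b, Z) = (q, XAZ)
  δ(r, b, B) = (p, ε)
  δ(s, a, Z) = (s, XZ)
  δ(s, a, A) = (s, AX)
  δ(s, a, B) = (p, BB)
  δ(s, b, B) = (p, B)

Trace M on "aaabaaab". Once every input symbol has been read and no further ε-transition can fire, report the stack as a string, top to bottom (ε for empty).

BABAXBZ

(p, aaabaaab, Z) ⊢ (q, aabaaab, XBZ) ⊢ (q, abaaab, BXBZ) ⊢ (r, baaab, BBXBZ) ⊢ (p, aaab, BXBZ) ⊢ (s, aab, BAXBZ) ⊢ (p, ab, BBAXBZ) ⊢ (s, b, BABAXBZ) ⊢ (p, ε, BABAXBZ)
All input consumed in state p with stack BABAXBZ.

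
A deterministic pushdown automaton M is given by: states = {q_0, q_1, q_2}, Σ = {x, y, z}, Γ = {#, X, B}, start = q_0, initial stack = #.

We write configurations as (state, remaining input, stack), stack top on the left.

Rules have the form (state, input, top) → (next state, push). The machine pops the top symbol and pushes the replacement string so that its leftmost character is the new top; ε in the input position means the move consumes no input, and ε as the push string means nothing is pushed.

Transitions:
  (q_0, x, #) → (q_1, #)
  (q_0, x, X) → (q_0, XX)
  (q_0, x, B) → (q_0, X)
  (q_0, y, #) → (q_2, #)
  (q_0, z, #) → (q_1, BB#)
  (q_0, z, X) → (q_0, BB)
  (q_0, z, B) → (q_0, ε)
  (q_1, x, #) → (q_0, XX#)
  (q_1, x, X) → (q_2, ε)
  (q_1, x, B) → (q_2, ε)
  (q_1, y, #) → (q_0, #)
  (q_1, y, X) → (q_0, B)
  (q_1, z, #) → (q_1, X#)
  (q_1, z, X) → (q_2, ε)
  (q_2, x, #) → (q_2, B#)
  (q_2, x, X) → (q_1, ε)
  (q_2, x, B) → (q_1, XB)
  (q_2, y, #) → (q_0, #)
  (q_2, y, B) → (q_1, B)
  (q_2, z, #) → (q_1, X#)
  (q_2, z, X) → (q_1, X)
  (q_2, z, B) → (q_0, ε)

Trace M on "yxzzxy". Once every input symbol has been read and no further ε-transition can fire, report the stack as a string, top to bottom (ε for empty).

(q_0, yxzzxy, #) ⊢ (q_2, xzzxy, #) ⊢ (q_2, zzxy, B#) ⊢ (q_0, zxy, #) ⊢ (q_1, xy, BB#) ⊢ (q_2, y, B#) ⊢ (q_1, ε, B#)
All input consumed in state q_1 with stack B#.

B#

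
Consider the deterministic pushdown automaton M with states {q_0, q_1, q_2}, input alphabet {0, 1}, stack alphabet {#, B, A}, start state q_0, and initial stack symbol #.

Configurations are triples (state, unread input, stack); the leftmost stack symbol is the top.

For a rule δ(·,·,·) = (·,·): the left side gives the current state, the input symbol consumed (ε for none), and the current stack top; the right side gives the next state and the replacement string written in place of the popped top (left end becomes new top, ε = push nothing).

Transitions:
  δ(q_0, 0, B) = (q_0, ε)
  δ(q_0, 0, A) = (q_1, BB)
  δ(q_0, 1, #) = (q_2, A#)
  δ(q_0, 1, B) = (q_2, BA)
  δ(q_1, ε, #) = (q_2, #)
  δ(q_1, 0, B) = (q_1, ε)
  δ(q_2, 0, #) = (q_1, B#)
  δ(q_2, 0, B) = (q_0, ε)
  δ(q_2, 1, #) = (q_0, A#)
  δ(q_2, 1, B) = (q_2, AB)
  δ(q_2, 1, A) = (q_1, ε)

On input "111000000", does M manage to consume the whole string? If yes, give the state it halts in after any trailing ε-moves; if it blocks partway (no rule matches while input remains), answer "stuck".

q_1

(q_0, 111000000, #)
  read 1, top #: go to q_2, push A# → (q_2, 11000000, A#)
  read 1, top A: go to q_1, push ε → (q_1, 1000000, #)
  ε-move, top #: go to q_2, push # → (q_2, 1000000, #)
  read 1, top #: go to q_0, push A# → (q_0, 000000, A#)
  read 0, top A: go to q_1, push BB → (q_1, 00000, BB#)
  read 0, top B: go to q_1, push ε → (q_1, 0000, B#)
  read 0, top B: go to q_1, push ε → (q_1, 000, #)
  ε-move, top #: go to q_2, push # → (q_2, 000, #)
  read 0, top #: go to q_1, push B# → (q_1, 00, B#)
  read 0, top B: go to q_1, push ε → (q_1, 0, #)
  ε-move, top #: go to q_2, push # → (q_2, 0, #)
  read 0, top #: go to q_1, push B# → (q_1, ε, B#)
All input consumed; M is in state q_1.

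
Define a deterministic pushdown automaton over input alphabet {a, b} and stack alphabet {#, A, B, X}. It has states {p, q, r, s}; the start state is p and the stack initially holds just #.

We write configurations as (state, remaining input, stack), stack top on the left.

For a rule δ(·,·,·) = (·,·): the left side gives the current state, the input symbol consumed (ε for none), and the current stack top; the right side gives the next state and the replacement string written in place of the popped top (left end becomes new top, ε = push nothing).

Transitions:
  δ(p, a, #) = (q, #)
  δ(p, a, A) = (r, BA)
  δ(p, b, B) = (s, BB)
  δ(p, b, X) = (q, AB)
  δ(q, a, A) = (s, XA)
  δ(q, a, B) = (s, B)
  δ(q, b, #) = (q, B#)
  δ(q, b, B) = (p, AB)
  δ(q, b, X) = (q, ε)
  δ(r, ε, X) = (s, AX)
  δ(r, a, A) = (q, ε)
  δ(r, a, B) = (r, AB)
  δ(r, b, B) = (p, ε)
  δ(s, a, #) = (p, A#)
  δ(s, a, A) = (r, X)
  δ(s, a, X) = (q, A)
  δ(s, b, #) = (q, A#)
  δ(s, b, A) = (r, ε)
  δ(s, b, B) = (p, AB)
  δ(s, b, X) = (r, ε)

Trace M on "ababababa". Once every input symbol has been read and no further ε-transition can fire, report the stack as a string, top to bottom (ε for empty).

(p, ababababa, #)
  read a, top #: go to q, push # → (q, babababa, #)
  read b, top #: go to q, push B# → (q, abababa, B#)
  read a, top B: go to s, push B → (s, bababa, B#)
  read b, top B: go to p, push AB → (p, ababa, AB#)
  read a, top A: go to r, push BA → (r, baba, BAB#)
  read b, top B: go to p, push ε → (p, aba, AB#)
  read a, top A: go to r, push BA → (r, ba, BAB#)
  read b, top B: go to p, push ε → (p, a, AB#)
  read a, top A: go to r, push BA → (r, ε, BAB#)
All input consumed in state r with stack BAB#.

BAB#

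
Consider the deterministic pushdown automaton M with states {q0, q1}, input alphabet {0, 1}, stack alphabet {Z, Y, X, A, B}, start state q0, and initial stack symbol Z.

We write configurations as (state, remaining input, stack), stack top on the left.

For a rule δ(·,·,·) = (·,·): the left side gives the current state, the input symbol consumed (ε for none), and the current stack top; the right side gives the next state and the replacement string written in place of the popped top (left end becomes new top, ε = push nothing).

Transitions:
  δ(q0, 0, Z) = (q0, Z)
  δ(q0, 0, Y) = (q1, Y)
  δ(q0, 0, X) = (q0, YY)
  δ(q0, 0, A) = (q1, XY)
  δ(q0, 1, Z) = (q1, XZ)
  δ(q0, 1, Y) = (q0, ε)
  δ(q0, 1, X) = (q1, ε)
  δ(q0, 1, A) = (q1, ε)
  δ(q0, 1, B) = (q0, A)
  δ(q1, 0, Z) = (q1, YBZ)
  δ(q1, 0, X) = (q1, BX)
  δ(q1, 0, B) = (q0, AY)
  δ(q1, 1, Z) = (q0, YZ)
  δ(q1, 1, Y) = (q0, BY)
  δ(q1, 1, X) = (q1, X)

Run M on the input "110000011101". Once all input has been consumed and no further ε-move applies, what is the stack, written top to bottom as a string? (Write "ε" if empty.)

XYYXYYXZ

(q0, 110000011101, Z)
  read 1, top Z: go to q1, push XZ → (q1, 10000011101, XZ)
  read 1, top X: go to q1, push X → (q1, 0000011101, XZ)
  read 0, top X: go to q1, push BX → (q1, 000011101, BXZ)
  read 0, top B: go to q0, push AY → (q0, 00011101, AYXZ)
  read 0, top A: go to q1, push XY → (q1, 0011101, XYYXZ)
  read 0, top X: go to q1, push BX → (q1, 011101, BXYYXZ)
  read 0, top B: go to q0, push AY → (q0, 11101, AYXYYXZ)
  read 1, top A: go to q1, push ε → (q1, 1101, YXYYXZ)
  read 1, top Y: go to q0, push BY → (q0, 101, BYXYYXZ)
  read 1, top B: go to q0, push A → (q0, 01, AYXYYXZ)
  read 0, top A: go to q1, push XY → (q1, 1, XYYXYYXZ)
  read 1, top X: go to q1, push X → (q1, ε, XYYXYYXZ)
All input consumed in state q1 with stack XYYXYYXZ.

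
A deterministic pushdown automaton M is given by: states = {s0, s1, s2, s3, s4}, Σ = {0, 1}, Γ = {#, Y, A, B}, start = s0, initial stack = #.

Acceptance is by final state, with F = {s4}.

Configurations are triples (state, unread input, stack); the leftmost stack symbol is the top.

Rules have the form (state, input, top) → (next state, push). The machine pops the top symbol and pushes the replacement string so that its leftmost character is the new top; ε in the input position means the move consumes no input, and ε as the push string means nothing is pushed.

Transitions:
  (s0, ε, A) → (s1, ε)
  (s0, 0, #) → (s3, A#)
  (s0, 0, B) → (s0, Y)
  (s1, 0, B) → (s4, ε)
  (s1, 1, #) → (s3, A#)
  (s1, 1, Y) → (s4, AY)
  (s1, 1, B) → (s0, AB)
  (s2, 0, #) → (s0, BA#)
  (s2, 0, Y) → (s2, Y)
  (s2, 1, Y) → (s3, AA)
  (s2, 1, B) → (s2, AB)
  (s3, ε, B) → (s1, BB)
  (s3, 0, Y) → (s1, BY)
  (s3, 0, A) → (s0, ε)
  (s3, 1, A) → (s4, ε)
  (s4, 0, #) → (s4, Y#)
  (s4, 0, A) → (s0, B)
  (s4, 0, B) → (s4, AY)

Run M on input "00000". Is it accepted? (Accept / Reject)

(s0, 00000, #)
  read 0, top #: go to s3, push A# → (s3, 0000, A#)
  read 0, top A: go to s0, push ε → (s0, 000, #)
  read 0, top #: go to s3, push A# → (s3, 00, A#)
  read 0, top A: go to s0, push ε → (s0, 0, #)
  read 0, top #: go to s3, push A# → (s3, ε, A#)
All input consumed; state s3 ∉ F and no further ε-move applies.

Reject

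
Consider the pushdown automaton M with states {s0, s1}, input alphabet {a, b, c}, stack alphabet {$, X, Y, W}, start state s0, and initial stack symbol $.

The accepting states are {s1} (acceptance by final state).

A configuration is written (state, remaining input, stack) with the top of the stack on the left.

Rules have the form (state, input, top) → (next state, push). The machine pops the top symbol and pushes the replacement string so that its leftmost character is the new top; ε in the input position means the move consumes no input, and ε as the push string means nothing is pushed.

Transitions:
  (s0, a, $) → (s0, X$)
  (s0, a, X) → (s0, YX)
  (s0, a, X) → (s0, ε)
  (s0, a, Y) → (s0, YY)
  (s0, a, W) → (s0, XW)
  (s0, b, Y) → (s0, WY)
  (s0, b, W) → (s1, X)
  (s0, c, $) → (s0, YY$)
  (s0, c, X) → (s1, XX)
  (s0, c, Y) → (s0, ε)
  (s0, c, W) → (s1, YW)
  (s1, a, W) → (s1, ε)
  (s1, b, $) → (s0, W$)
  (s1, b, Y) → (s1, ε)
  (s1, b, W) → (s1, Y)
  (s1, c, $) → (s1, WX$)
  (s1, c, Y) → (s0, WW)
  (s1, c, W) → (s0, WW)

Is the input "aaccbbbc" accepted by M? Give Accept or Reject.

Reject

No computation consumes all input and reaches a final state.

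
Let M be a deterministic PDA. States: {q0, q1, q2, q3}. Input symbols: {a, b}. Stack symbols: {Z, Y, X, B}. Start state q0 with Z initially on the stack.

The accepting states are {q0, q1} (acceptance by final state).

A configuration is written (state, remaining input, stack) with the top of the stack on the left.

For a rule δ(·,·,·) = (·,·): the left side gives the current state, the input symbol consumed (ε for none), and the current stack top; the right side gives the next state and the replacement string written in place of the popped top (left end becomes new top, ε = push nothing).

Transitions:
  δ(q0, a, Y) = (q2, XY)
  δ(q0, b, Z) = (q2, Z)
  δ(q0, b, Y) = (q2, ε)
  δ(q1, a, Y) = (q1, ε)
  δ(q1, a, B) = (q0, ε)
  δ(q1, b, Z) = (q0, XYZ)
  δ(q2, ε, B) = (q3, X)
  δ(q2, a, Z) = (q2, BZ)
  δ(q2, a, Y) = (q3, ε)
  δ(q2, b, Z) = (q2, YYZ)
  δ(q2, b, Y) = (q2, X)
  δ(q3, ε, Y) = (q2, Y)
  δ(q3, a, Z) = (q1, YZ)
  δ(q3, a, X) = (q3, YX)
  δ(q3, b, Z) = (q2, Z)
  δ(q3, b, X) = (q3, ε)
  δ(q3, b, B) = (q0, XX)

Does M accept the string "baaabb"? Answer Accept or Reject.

Reject

(q0, baaabb, Z) ⊢ (q2, aaabb, Z) ⊢ (q2, aabb, BZ) ⊢ (q3, aabb, XZ) ⊢ (q3, abb, YXZ) ⊢ (q2, abb, YXZ) ⊢ (q3, bb, XZ) ⊢ (q3, b, Z) ⊢ (q2, ε, Z)
All input consumed; state q2 ∉ F and no further ε-move applies.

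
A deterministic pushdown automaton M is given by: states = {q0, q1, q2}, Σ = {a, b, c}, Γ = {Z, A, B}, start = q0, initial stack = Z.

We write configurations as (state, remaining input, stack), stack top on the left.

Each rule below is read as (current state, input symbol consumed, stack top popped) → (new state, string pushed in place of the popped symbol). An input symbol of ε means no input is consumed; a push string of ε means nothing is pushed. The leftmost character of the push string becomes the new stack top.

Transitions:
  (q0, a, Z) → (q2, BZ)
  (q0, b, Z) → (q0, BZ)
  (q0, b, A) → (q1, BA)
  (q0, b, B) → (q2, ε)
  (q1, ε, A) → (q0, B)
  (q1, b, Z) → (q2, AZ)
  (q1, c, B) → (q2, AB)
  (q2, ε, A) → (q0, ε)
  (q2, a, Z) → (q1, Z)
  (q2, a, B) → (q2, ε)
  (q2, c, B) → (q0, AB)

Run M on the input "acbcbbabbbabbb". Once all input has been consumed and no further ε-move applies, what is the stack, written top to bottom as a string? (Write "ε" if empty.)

Z

(q0, acbcbbabbbabbb, Z)
  read a, top Z: go to q2, push BZ → (q2, cbcbbabbbabbb, BZ)
  read c, top B: go to q0, push AB → (q0, bcbbabbbabbb, ABZ)
  read b, top A: go to q1, push BA → (q1, cbbabbbabbb, BABZ)
  read c, top B: go to q2, push AB → (q2, bbabbbabbb, ABABZ)
  ε-move, top A: go to q0, push ε → (q0, bbabbbabbb, BABZ)
  read b, top B: go to q2, push ε → (q2, babbbabbb, ABZ)
  ε-move, top A: go to q0, push ε → (q0, babbbabbb, BZ)
  read b, top B: go to q2, push ε → (q2, abbbabbb, Z)
  read a, top Z: go to q1, push Z → (q1, bbbabbb, Z)
  read b, top Z: go to q2, push AZ → (q2, bbabbb, AZ)
  ε-move, top A: go to q0, push ε → (q0, bbabbb, Z)
  read b, top Z: go to q0, push BZ → (q0, babbb, BZ)
  read b, top B: go to q2, push ε → (q2, abbb, Z)
  read a, top Z: go to q1, push Z → (q1, bbb, Z)
  read b, top Z: go to q2, push AZ → (q2, bb, AZ)
  ε-move, top A: go to q0, push ε → (q0, bb, Z)
  read b, top Z: go to q0, push BZ → (q0, b, BZ)
  read b, top B: go to q2, push ε → (q2, ε, Z)
All input consumed in state q2 with stack Z.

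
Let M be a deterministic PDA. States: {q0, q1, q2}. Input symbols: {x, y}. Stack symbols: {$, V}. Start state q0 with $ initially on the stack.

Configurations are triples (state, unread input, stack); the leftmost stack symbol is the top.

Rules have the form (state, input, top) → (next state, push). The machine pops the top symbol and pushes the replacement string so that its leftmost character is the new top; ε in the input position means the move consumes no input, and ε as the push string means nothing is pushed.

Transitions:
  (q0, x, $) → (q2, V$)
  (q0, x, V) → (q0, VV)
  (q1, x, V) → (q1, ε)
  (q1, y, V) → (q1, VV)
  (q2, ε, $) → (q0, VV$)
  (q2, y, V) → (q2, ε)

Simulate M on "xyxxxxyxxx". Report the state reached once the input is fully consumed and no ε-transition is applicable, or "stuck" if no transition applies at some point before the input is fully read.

stuck

(q0, xyxxxxyxxx, $)
  read x, top $: go to q2, push V$ → (q2, yxxxxyxxx, V$)
  read y, top V: go to q2, push ε → (q2, xxxxyxxx, $)
  ε-move, top $: go to q0, push VV$ → (q0, xxxxyxxx, VV$)
  read x, top V: go to q0, push VV → (q0, xxxyxxx, VVV$)
  read x, top V: go to q0, push VV → (q0, xxyxxx, VVVV$)
  read x, top V: go to q0, push VV → (q0, xyxxx, VVVVV$)
  read x, top V: go to q0, push VV → (q0, yxxx, VVVVVV$)
No transition for (q0, y, top V); M blocks with input yxxx remaining.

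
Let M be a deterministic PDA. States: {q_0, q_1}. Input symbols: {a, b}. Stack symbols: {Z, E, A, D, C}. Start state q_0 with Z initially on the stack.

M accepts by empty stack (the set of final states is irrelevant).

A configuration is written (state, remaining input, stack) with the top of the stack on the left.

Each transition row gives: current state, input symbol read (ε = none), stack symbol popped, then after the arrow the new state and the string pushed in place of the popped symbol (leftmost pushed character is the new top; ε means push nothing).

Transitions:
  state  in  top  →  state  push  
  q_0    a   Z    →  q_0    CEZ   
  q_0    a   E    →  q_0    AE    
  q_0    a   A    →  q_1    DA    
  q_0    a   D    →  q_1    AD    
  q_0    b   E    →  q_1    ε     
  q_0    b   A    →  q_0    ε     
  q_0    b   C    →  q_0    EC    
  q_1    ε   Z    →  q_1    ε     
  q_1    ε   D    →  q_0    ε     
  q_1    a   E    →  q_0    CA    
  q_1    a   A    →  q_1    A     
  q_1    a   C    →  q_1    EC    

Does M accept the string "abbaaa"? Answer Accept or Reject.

(q_0, abbaaa, Z) ⊢ (q_0, bbaaa, CEZ) ⊢ (q_0, baaa, ECEZ) ⊢ (q_1, aaa, CEZ) ⊢ (q_1, aa, ECEZ) ⊢ (q_0, a, CACEZ)
No transition applies at (q_0, a, CACEZ); input not fully consumed.

Reject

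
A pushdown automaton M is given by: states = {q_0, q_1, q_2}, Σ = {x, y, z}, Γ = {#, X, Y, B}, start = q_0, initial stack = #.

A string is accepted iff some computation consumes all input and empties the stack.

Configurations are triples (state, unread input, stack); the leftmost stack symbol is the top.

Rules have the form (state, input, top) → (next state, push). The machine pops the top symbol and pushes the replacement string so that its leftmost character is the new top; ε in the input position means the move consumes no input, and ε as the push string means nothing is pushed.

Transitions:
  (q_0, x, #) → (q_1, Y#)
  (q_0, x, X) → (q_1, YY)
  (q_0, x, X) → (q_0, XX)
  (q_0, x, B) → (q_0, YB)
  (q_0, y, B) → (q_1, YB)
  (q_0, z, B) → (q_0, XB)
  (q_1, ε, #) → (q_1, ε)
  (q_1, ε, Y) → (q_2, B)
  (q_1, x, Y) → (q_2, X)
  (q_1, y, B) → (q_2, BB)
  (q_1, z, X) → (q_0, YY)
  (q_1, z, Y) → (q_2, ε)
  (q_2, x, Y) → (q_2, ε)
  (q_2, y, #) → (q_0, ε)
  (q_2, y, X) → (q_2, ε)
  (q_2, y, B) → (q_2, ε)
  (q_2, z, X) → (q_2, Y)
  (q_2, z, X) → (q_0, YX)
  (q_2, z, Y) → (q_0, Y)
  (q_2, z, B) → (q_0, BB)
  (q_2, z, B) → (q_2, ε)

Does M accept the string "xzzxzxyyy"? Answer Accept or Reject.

Accept

One accepting computation: (q_0, xzzxzxyyy, #) ⊢ (q_1, zzxzxyyy, Y#) ⊢ (q_2, zzxzxyyy, B#) ⊢ (q_0, zxzxyyy, BB#) ⊢ (q_0, xzxyyy, XBB#) ⊢ (q_1, zxyyy, YYBB#) ⊢ (q_2, xyyy, YBB#) ⊢ (q_2, yyy, BB#) ⊢ (q_2, yy, B#) ⊢ (q_2, y, #) ⊢ (q_0, ε, ε)
All input consumed and the stack is empty.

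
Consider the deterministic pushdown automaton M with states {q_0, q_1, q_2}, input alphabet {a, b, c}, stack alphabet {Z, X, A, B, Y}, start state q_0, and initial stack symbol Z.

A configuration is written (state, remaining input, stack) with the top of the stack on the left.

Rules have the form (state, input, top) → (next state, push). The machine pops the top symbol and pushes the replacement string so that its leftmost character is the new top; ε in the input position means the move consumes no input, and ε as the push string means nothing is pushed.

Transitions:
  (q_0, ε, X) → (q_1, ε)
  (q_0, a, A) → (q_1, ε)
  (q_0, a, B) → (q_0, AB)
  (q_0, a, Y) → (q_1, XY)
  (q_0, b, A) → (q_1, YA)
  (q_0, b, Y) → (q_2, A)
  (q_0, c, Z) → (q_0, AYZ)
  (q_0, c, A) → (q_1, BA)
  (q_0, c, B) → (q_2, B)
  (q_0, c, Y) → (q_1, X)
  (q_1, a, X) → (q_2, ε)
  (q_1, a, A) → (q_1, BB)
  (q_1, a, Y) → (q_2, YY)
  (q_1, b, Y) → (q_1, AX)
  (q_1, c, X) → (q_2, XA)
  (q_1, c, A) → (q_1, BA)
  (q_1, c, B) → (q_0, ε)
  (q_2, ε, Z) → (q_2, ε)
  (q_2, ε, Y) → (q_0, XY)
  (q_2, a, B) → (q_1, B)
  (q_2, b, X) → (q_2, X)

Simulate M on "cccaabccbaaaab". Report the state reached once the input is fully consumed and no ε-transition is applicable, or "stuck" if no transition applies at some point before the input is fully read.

q_1

(q_0, cccaabccbaaaab, Z)
  read c, top Z: go to q_0, push AYZ → (q_0, ccaabccbaaaab, AYZ)
  read c, top A: go to q_1, push BA → (q_1, caabccbaaaab, BAYZ)
  read c, top B: go to q_0, push ε → (q_0, aabccbaaaab, AYZ)
  read a, top A: go to q_1, push ε → (q_1, abccbaaaab, YZ)
  read a, top Y: go to q_2, push YY → (q_2, bccbaaaab, YYZ)
  ε-move, top Y: go to q_0, push XY → (q_0, bccbaaaab, XYYZ)
  ε-move, top X: go to q_1, push ε → (q_1, bccbaaaab, YYZ)
  read b, top Y: go to q_1, push AX → (q_1, ccbaaaab, AXYZ)
  read c, top A: go to q_1, push BA → (q_1, cbaaaab, BAXYZ)
  read c, top B: go to q_0, push ε → (q_0, baaaab, AXYZ)
  read b, top A: go to q_1, push YA → (q_1, aaaab, YAXYZ)
  read a, top Y: go to q_2, push YY → (q_2, aaab, YYAXYZ)
  ε-move, top Y: go to q_0, push XY → (q_0, aaab, XYYAXYZ)
  ε-move, top X: go to q_1, push ε → (q_1, aaab, YYAXYZ)
  read a, top Y: go to q_2, push YY → (q_2, aab, YYYAXYZ)
  ε-move, top Y: go to q_0, push XY → (q_0, aab, XYYYAXYZ)
  ε-move, top X: go to q_1, push ε → (q_1, aab, YYYAXYZ)
  read a, top Y: go to q_2, push YY → (q_2, ab, YYYYAXYZ)
  ε-move, top Y: go to q_0, push XY → (q_0, ab, XYYYYAXYZ)
  ε-move, top X: go to q_1, push ε → (q_1, ab, YYYYAXYZ)
  read a, top Y: go to q_2, push YY → (q_2, b, YYYYYAXYZ)
  ε-move, top Y: go to q_0, push XY → (q_0, b, XYYYYYAXYZ)
  ε-move, top X: go to q_1, push ε → (q_1, b, YYYYYAXYZ)
  read b, top Y: go to q_1, push AX → (q_1, ε, AXYYYYAXYZ)
All input consumed; M is in state q_1.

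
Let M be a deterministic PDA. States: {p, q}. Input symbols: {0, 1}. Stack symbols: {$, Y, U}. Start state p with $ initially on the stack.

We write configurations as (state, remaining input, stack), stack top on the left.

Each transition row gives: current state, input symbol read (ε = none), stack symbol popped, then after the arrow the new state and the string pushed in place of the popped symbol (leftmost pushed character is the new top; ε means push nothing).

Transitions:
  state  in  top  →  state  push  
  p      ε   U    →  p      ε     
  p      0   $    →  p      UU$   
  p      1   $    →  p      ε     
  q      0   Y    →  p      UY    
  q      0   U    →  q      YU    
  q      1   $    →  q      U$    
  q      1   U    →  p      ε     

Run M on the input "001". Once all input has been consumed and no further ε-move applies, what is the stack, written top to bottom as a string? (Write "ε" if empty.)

ε

(p, 001, $)
  read 0, top $: go to p, push UU$ → (p, 01, UU$)
  ε-move, top U: go to p, push ε → (p, 01, U$)
  ε-move, top U: go to p, push ε → (p, 01, $)
  read 0, top $: go to p, push UU$ → (p, 1, UU$)
  ε-move, top U: go to p, push ε → (p, 1, U$)
  ε-move, top U: go to p, push ε → (p, 1, $)
  read 1, top $: go to p, push ε → (p, ε, ε)
All input consumed in state p with stack ε.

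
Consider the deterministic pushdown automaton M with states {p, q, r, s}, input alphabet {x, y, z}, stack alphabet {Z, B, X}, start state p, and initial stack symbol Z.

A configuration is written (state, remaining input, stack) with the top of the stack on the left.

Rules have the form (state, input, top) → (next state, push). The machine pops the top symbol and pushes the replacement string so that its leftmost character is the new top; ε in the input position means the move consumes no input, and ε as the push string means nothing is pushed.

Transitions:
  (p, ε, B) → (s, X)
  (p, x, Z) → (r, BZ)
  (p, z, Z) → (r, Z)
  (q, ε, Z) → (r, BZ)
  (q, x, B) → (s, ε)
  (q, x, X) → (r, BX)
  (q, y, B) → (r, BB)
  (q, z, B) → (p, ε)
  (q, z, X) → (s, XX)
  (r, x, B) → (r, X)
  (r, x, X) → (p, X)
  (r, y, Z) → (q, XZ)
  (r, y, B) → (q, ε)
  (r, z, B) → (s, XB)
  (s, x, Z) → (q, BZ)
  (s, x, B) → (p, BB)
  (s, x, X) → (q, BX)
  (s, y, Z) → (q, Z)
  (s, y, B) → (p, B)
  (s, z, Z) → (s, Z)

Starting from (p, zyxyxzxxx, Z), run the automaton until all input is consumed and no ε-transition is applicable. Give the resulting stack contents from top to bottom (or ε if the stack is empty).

(p, zyxyxzxxx, Z)
  read z, top Z: go to r, push Z → (r, yxyxzxxx, Z)
  read y, top Z: go to q, push XZ → (q, xyxzxxx, XZ)
  read x, top X: go to r, push BX → (r, yxzxxx, BXZ)
  read y, top B: go to q, push ε → (q, xzxxx, XZ)
  read x, top X: go to r, push BX → (r, zxxx, BXZ)
  read z, top B: go to s, push XB → (s, xxx, XBXZ)
  read x, top X: go to q, push BX → (q, xx, BXBXZ)
  read x, top B: go to s, push ε → (s, x, XBXZ)
  read x, top X: go to q, push BX → (q, ε, BXBXZ)
All input consumed in state q with stack BXBXZ.

BXBXZ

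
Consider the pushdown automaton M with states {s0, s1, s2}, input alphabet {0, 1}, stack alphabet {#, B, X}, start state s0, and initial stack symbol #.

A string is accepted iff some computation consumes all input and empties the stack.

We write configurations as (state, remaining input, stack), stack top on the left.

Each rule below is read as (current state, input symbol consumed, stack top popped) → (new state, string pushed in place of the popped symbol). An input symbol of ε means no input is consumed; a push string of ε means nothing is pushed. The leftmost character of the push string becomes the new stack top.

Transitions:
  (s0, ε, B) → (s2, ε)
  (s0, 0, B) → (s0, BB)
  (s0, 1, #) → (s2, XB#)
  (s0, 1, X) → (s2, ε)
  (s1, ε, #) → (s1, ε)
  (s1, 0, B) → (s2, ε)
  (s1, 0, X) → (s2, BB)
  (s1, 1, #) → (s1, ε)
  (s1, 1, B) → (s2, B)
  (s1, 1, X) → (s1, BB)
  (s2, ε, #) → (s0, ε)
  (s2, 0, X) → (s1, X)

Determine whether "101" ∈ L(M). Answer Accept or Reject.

No computation consumes all input and empties the stack.

Reject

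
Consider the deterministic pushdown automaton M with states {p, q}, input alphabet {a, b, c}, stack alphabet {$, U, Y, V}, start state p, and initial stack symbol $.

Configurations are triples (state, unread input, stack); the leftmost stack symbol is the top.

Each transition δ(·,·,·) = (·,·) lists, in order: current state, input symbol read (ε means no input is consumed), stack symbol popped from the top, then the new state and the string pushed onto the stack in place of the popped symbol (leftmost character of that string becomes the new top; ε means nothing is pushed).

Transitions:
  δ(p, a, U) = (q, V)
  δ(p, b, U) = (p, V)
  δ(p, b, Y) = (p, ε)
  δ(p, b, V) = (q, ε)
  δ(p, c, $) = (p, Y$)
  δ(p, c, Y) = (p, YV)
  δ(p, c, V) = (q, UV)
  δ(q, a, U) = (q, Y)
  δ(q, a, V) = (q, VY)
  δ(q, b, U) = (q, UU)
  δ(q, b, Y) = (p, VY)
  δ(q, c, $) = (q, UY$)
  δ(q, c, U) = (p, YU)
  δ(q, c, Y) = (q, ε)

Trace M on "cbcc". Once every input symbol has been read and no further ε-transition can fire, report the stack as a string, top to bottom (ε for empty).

YV$

(p, cbcc, $)
  read c, top $: go to p, push Y$ → (p, bcc, Y$)
  read b, top Y: go to p, push ε → (p, cc, $)
  read c, top $: go to p, push Y$ → (p, c, Y$)
  read c, top Y: go to p, push YV → (p, ε, YV$)
All input consumed in state p with stack YV$.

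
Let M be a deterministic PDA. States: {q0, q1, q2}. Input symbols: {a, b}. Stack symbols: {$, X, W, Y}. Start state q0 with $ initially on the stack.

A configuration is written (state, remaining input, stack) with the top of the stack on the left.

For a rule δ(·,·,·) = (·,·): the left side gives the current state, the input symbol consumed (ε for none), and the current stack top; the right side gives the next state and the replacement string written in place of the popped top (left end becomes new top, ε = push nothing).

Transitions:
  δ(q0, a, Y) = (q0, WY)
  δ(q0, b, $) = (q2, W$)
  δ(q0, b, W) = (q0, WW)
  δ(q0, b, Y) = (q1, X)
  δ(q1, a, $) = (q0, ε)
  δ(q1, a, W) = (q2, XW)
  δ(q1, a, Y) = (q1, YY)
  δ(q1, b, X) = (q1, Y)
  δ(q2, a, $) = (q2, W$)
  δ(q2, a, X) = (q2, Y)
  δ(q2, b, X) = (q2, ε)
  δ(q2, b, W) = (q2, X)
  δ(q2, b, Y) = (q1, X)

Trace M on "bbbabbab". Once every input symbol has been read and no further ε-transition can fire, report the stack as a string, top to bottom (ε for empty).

X$

(q0, bbbabbab, $)
  read b, top $: go to q2, push W$ → (q2, bbabbab, W$)
  read b, top W: go to q2, push X → (q2, babbab, X$)
  read b, top X: go to q2, push ε → (q2, abbab, $)
  read a, top $: go to q2, push W$ → (q2, bbab, W$)
  read b, top W: go to q2, push X → (q2, bab, X$)
  read b, top X: go to q2, push ε → (q2, ab, $)
  read a, top $: go to q2, push W$ → (q2, b, W$)
  read b, top W: go to q2, push X → (q2, ε, X$)
All input consumed in state q2 with stack X$.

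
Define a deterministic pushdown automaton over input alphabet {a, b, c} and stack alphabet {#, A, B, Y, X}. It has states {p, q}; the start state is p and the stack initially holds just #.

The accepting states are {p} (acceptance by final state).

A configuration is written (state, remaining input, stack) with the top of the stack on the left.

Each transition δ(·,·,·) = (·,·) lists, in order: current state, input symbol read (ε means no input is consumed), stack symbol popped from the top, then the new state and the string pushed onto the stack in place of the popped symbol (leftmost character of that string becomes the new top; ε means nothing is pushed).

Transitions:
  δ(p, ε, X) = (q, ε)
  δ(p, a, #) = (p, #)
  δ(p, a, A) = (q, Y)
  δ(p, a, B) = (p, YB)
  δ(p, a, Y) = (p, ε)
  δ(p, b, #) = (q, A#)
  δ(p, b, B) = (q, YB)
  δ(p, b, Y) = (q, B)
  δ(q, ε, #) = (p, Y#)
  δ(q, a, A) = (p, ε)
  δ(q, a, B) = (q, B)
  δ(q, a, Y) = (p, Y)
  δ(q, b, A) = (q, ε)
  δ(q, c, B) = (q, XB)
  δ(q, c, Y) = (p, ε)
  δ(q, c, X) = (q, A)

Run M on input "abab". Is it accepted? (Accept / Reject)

(p, abab, #)
  read a, top #: go to p, push # → (p, bab, #)
  read b, top #: go to q, push A# → (q, ab, A#)
  read a, top A: go to p, push ε → (p, b, #)
  read b, top #: go to q, push A# → (q, ε, A#)
All input consumed; state q ∉ F and no further ε-move applies.

Reject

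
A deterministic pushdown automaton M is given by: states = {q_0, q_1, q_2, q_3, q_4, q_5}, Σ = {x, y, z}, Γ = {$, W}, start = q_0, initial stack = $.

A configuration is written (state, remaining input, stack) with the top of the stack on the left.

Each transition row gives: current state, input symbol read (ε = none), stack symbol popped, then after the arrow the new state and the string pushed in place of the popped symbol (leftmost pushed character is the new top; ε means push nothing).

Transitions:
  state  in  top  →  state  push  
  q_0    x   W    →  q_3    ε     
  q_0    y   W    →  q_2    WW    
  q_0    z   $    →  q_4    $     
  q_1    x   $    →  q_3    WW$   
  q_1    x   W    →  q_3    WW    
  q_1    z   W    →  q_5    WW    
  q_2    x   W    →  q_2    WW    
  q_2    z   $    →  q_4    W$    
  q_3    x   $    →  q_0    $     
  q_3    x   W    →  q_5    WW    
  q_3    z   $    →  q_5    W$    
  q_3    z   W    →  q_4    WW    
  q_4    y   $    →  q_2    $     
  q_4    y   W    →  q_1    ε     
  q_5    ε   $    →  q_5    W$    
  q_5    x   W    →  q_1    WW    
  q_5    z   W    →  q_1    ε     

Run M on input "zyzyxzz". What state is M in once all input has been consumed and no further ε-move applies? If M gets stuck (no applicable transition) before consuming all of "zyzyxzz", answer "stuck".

(q_0, zyzyxzz, $)
  read z, top $: go to q_4, push $ → (q_4, yzyxzz, $)
  read y, top $: go to q_2, push $ → (q_2, zyxzz, $)
  read z, top $: go to q_4, push W$ → (q_4, yxzz, W$)
  read y, top W: go to q_1, push ε → (q_1, xzz, $)
  read x, top $: go to q_3, push WW$ → (q_3, zz, WW$)
  read z, top W: go to q_4, push WW → (q_4, z, WWW$)
No transition for (q_4, z, top W); M blocks with input z remaining.

stuck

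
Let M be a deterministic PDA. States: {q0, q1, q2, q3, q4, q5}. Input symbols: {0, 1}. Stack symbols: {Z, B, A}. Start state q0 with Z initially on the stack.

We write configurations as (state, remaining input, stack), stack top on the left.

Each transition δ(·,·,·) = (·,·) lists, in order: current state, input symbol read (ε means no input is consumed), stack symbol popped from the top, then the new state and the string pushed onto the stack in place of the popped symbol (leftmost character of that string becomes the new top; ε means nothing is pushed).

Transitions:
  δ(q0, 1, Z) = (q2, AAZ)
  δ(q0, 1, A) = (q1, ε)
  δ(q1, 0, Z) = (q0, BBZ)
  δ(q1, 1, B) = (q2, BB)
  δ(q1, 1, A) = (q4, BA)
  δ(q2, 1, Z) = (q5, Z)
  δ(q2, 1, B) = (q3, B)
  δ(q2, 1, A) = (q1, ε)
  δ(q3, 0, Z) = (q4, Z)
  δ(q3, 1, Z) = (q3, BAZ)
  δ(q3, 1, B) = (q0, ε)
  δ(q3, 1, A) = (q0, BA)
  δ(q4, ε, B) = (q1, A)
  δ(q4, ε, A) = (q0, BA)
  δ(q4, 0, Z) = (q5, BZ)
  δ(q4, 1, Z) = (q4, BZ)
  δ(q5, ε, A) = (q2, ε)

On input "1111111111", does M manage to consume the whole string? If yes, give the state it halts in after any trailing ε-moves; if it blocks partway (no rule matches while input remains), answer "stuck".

q1

(q0, 1111111111, Z) ⊢ (q2, 111111111, AAZ) ⊢ (q1, 11111111, AZ) ⊢ (q4, 1111111, BAZ) ⊢ (q1, 1111111, AAZ) ⊢ (q4, 111111, BAAZ) ⊢ (q1, 111111, AAAZ) ⊢ (q4, 11111, BAAAZ) ⊢ (q1, 11111, AAAAZ) ⊢ (q4, 1111, BAAAAZ) ⊢ (q1, 1111, AAAAAZ) ⊢ (q4, 111, BAAAAAZ) ⊢ (q1, 111, AAAAAAZ) ⊢ (q4, 11, BAAAAAAZ) ⊢ (q1, 11, AAAAAAAZ) ⊢ (q4, 1, BAAAAAAAZ) ⊢ (q1, 1, AAAAAAAAZ) ⊢ (q4, ε, BAAAAAAAAZ) ⊢ (q1, ε, AAAAAAAAAZ)
All input consumed; M is in state q1.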